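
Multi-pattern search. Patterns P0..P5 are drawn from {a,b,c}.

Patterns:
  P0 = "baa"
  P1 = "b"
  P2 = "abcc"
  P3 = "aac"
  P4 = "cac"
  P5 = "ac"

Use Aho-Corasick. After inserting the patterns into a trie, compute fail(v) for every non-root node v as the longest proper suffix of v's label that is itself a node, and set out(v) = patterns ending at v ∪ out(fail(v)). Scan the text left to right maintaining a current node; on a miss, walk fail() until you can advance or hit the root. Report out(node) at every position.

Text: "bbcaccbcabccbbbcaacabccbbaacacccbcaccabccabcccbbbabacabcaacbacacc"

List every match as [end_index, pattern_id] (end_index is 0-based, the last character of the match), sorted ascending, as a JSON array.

Build automaton:
Trie nodes:
  0='ε' goto a→4 b→1 c→10
  1='b' goto a→2  ←P1
  2='ba' goto a→3
  3='baa' goto ·  ←P0
  4='a' goto a→8 b→5 c→13
  5='ab' goto c→6
  6='abc' goto c→7
  7='abcc' goto ·  ←P2
  8='aa' goto c→9
  9='aac' goto ·  ←P3
  10='c' goto a→11
  11='ca' goto c→12
  12='cac' goto ·  ←P4
  13='ac' goto ·  ←P5

Failure links (BFS by depth):
  n1('b'): parent n0 fail=0; on 'b' 0 → fail=0;  out {1}∪∅={1}
  n4('a'): parent n0 fail=0; on 'a' 0 → fail=0;  out ∅∪∅=∅
  n10('c'): parent n0 fail=0; on 'c' 0 → fail=0;  out ∅∪∅=∅
  n2('ba'): parent n1 fail=0; on 'a' 0 → fail=4;  out ∅∪∅=∅
  n5('ab'): parent n4 fail=0; on 'b' 0 → fail=1;  out ∅∪{1}={1}
  n8('aa'): parent n4 fail=0; on 'a' 0 → fail=4;  out ∅∪∅=∅
  n11('ca'): parent n10 fail=0; on 'a' 0 → fail=4;  out ∅∪∅=∅
  n13('ac'): parent n4 fail=0; on 'c' 0 → fail=10;  out {5}∪∅={5}
  n3('baa'): parent n2 fail=4; on 'a' 4 → fail=8;  out {0}∪∅={0}
  n6('abc'): parent n5 fail=1; on 'c' 1→0 → fail=10;  out ∅∪∅=∅
  n9('aac'): parent n8 fail=4; on 'c' 4 → fail=13;  out {3}∪{5}={3,5}
  n12('cac'): parent n11 fail=4; on 'c' 4 → fail=13;  out {4}∪{5}={4,5}
  n7('abcc'): parent n6 fail=10; on 'c' 10→0 → fail=10;  out {2}∪∅={2}

Run:
pos 0 'b': at 1  emit P1@[0:0]
pos 1 'b': at 1 ·f  emit P1@[1:1]
pos 2 'c': at 10 ·f
pos 3 'a': at 11
pos 4 'c': at 12  emit P4@[2:4],P5@[3:4]
pos 5 'c': at 10 ·f
pos 6 'b': at 1 ·f  emit P1@[6:6]
pos 7 'c': at 10 ·f
pos 8 'a': at 11
pos 9 'b': at 5 ·f  emit P1@[9:9]
pos 10 'c': at 6
pos 11 'c': at 7  emit P2@[8:11]
pos 12 'b': at 1 ·f  emit P1@[12:12]
pos 13 'b': at 1 ·f  emit P1@[13:13]
pos 14 'b': at 1 ·f  emit P1@[14:14]
pos 15 'c': at 10 ·f
pos 16 'a': at 11
pos 17 'a': at 8 ·f
pos 18 'c': at 9  emit P3@[16:18],P5@[17:18]
pos 19 'a': at 11 ·f
pos 20 'b': at 5 ·f  emit P1@[20:20]
pos 21 'c': at 6
pos 22 'c': at 7  emit P2@[19:22]
pos 23 'b': at 1 ·f  emit P1@[23:23]
pos 24 'b': at 1 ·f  emit P1@[24:24]
pos 25 'a': at 2
pos 26 'a': at 3  emit P0@[24:26]
pos 27 'c': at 9 ·f  emit P3@[25:27],P5@[26:27]
pos 28 'a': at 11 ·f
pos 29 'c': at 12  emit P4@[27:29],P5@[28:29]
pos 30 'c': at 10 ·f
pos 31 'c': at 10 ·f
pos 32 'b': at 1 ·f  emit P1@[32:32]
pos 33 'c': at 10 ·f
pos 34 'a': at 11
pos 35 'c': at 12  emit P4@[33:35],P5@[34:35]
pos 36 'c': at 10 ·f
pos 37 'a': at 11
pos 38 'b': at 5 ·f  emit P1@[38:38]
pos 39 'c': at 6
pos 40 'c': at 7  emit P2@[37:40]
pos 41 'a': at 11 ·f
pos 42 'b': at 5 ·f  emit P1@[42:42]
pos 43 'c': at 6
pos 44 'c': at 7  emit P2@[41:44]
pos 45 'c': at 10 ·f
pos 46 'b': at 1 ·f  emit P1@[46:46]
pos 47 'b': at 1 ·f  emit P1@[47:47]
pos 48 'b': at 1 ·f  emit P1@[48:48]
pos 49 'a': at 2
pos 50 'b': at 5 ·f  emit P1@[50:50]
pos 51 'a': at 2 ·f
pos 52 'c': at 13 ·f  emit P5@[51:52]
pos 53 'a': at 11 ·f
pos 54 'b': at 5 ·f  emit P1@[54:54]
pos 55 'c': at 6
pos 56 'a': at 11 ·f
pos 57 'a': at 8 ·f
pos 58 'c': at 9  emit P3@[56:58],P5@[57:58]
pos 59 'b': at 1 ·f  emit P1@[59:59]
pos 60 'a': at 2
pos 61 'c': at 13 ·f  emit P5@[60:61]
pos 62 'a': at 11 ·f
pos 63 'c': at 12  emit P4@[61:63],P5@[62:63]
pos 64 'c': at 10 ·f

All matches (sorted): [[0,1],[1,1],[4,4],[4,5],[6,1],[9,1],[11,2],[12,1],[13,1],[14,1],[18,3],[18,5],[20,1],[22,2],[23,1],[24,1],[26,0],[27,3],[27,5],[29,4],[29,5],[32,1],[35,4],[35,5],[38,1],[40,2],[42,1],[44,2],[46,1],[47,1],[48,1],[50,1],[52,5],[54,1],[58,3],[58,5],[59,1],[61,5],[63,4],[63,5]]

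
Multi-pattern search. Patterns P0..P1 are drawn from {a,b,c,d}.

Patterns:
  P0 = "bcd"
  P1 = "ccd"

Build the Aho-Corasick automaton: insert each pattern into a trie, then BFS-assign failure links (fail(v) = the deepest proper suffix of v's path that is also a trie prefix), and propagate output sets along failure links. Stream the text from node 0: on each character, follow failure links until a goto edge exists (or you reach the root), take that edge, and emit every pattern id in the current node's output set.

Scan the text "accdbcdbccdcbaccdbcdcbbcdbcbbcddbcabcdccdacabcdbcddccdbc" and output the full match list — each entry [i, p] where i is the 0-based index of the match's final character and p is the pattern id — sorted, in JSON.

Construct AC machine:
Trie nodes:
  0='ε' goto b→1 c→4
  1='b' goto c→2
  2='bc' goto d→3
  3='bcd' goto ·  [P0 ends]
  4='c' goto c→5
  5='cc' goto d→6
  6='ccd' goto ·  [P1 ends]

BFS fail/out derivation:
  fail(1) 'b': from fail(0)=0 chase 'b': 0 ⇒ 0;  out=∅∪out(0)=∅
  fail(4) 'c': from fail(0)=0 chase 'c': 0 ⇒ 0;  out=∅∪out(0)=∅
  fail(2) 'bc': from fail(1)=0 chase 'c': 0 ⇒ 4;  out=∅∪out(4)=∅
  fail(5) 'cc': from fail(4)=0 chase 'c': 0 ⇒ 4;  out=∅∪out(4)=∅
  fail(3) 'bcd': from fail(2)=4 chase 'd': 4→0 ⇒ 0;  out={0}∪out(0)={0}
  fail(6) 'ccd': from fail(5)=4 chase 'd': 4→0 ⇒ 0;  out={1}∪out(0)={1}

Scan:
[0] read 'a'  n0⇒n0
[1] read 'c'  n0⇒n4
[2] read 'c'  n4⇒n5
[3] read 'd'  n5⇒n6  ** P1@[1:3]
[4] read 'b'  n6⇒n1 (fail-walked)
[5] read 'c'  n1⇒n2
[6] read 'd'  n2⇒n3  ** P0@[4:6]
[7] read 'b'  n3⇒n1 (fail-walked)
[8] read 'c'  n1⇒n2
[9] read 'c'  n2⇒n5 (fail-walked)
[10] read 'd'  n5⇒n6  ** P1@[8:10]
[11] read 'c'  n6⇒n4 (fail-walked)
[12] read 'b'  n4⇒n1 (fail-walked)
[13] read 'a'  n1⇒n0 (fail-walked)
[14] read 'c'  n0⇒n4
[15] read 'c'  n4⇒n5
[16] read 'd'  n5⇒n6  ** P1@[14:16]
[17] read 'b'  n6⇒n1 (fail-walked)
[18] read 'c'  n1⇒n2
[19] read 'd'  n2⇒n3  ** P0@[17:19]
[20] read 'c'  n3⇒n4 (fail-walked)
[21] read 'b'  n4⇒n1 (fail-walked)
[22] read 'b'  n1⇒n1 (fail-walked)
[23] read 'c'  n1⇒n2
[24] read 'd'  n2⇒n3  ** P0@[22:24]
[25] read 'b'  n3⇒n1 (fail-walked)
[26] read 'c'  n1⇒n2
[27] read 'b'  n2⇒n1 (fail-walked)
[28] read 'b'  n1⇒n1 (fail-walked)
[29] read 'c'  n1⇒n2
[30] read 'd'  n2⇒n3  ** P0@[28:30]
[31] read 'd'  n3⇒n0 (fail-walked)
[32] read 'b'  n0⇒n1
[33] read 'c'  n1⇒n2
[34] read 'a'  n2⇒n0 (fail-walked)
[35] read 'b'  n0⇒n1
[36] read 'c'  n1⇒n2
[37] read 'd'  n2⇒n3  ** P0@[35:37]
[38] read 'c'  n3⇒n4 (fail-walked)
[39] read 'c'  n4⇒n5
[40] read 'd'  n5⇒n6  ** P1@[38:40]
[41] read 'a'  n6⇒n0 (fail-walked)
[42] read 'c'  n0⇒n4
[43] read 'a'  n4⇒n0 (fail-walked)
[44] read 'b'  n0⇒n1
[45] read 'c'  n1⇒n2
[46] read 'd'  n2⇒n3  ** P0@[44:46]
[47] read 'b'  n3⇒n1 (fail-walked)
[48] read 'c'  n1⇒n2
[49] read 'd'  n2⇒n3  ** P0@[47:49]
[50] read 'd'  n3⇒n0 (fail-walked)
[51] read 'c'  n0⇒n4
[52] read 'c'  n4⇒n5
[53] read 'd'  n5⇒n6  ** P1@[51:53]
[54] read 'b'  n6⇒n1 (fail-walked)
[55] read 'c'  n1⇒n2

All matches (sorted): [[3,1],[6,0],[10,1],[16,1],[19,0],[24,0],[30,0],[37,0],[40,1],[46,0],[49,0],[53,1]]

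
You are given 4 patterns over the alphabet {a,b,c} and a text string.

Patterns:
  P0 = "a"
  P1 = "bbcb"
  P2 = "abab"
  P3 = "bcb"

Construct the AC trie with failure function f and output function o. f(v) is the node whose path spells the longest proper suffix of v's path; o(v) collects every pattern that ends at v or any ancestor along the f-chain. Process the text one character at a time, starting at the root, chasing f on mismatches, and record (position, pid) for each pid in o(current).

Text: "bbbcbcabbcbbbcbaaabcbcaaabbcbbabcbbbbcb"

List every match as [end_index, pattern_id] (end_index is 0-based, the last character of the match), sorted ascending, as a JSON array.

Construct AC machine:
Trie (insert patterns):
  n0 'ε': a→1 b→2
  n1 'a': b→6  ←P0
  n2 'b': b→3 c→9
  n3 'bb': c→4
  n4 'bbc': b→5
  n5 'bbcb': ·  ←P1
  n6 'ab': a→7
  n7 'aba': b→8
  n8 'abab': ·  ←P2
  n9 'bc': b→10
  n10 'bcb': ·  ←P3

BFS fail/out derivation:
  fail(1) 'a': from fail(0)=0 chase 'a': 0 ⇒ 0;  out={0}∪out(0)={0}
  fail(2) 'b': from fail(0)=0 chase 'b': 0 ⇒ 0;  out=∅∪out(0)=∅
  fail(3) 'bb': from fail(2)=0 chase 'b': 0 ⇒ 2;  out=∅∪out(2)=∅
  fail(6) 'ab': from fail(1)=0 chase 'b': 0 ⇒ 2;  out=∅∪out(2)=∅
  fail(9) 'bc': from fail(2)=0 chase 'c': 0 ⇒ 0;  out=∅∪out(0)=∅
  fail(4) 'bbc': from fail(3)=2 chase 'c': 2 ⇒ 9;  out=∅∪out(9)=∅
  fail(7) 'aba': from fail(6)=2 chase 'a': 2→0 ⇒ 1;  out=∅∪out(1)={0}
  fail(10) 'bcb': from fail(9)=0 chase 'b': 0 ⇒ 2;  out={3}∪out(2)={3}
  fail(5) 'bbcb': from fail(4)=9 chase 'b': 9 ⇒ 10;  out={1}∪out(10)={1,3}
  fail(8) 'abab': from fail(7)=1 chase 'b': 1 ⇒ 6;  out={2}∪out(6)={2}

Scan:
[0] read 'b'  n0⇒n2
[1] read 'b'  n2⇒n3
[2] read 'b'  n3⇒n3 (fail-walked)
[3] read 'c'  n3⇒n4
[4] read 'b'  n4⇒n5  emit P1@[1:4],P3@[2:4]
[5] read 'c'  n5⇒n9 (fail-walked)
[6] read 'a'  n9⇒n1 (fail-walked)  emit P0@[6:6]
[7] read 'b'  n1⇒n6
[8] read 'b'  n6⇒n3 (fail-walked)
[9] read 'c'  n3⇒n4
[10] read 'b'  n4⇒n5  emit P1@[7:10],P3@[8:10]
[11] read 'b'  n5⇒n3 (fail-walked)
[12] read 'b'  n3⇒n3 (fail-walked)
[13] read 'c'  n3⇒n4
[14] read 'b'  n4⇒n5  emit P1@[11:14],P3@[12:14]
[15] read 'a'  n5⇒n1 (fail-walked)  emit P0@[15:15]
[16] read 'a'  n1⇒n1 (fail-walked)  emit P0@[16:16]
[17] read 'a'  n1⇒n1 (fail-walked)  emit P0@[17:17]
[18] read 'b'  n1⇒n6
[19] read 'c'  n6⇒n9 (fail-walked)
[20] read 'b'  n9⇒n10  emit P3@[18:20]
[21] read 'c'  n10⇒n9 (fail-walked)
[22] read 'a'  n9⇒n1 (fail-walked)  emit P0@[22:22]
[23] read 'a'  n1⇒n1 (fail-walked)  emit P0@[23:23]
[24] read 'a'  n1⇒n1 (fail-walked)  emit P0@[24:24]
[25] read 'b'  n1⇒n6
[26] read 'b'  n6⇒n3 (fail-walked)
[27] read 'c'  n3⇒n4
[28] read 'b'  n4⇒n5  emit P1@[25:28],P3@[26:28]
[29] read 'b'  n5⇒n3 (fail-walked)
[30] read 'a'  n3⇒n1 (fail-walked)  emit P0@[30:30]
[31] read 'b'  n1⇒n6
[32] read 'c'  n6⇒n9 (fail-walked)
[33] read 'b'  n9⇒n10  emit P3@[31:33]
[34] read 'b'  n10⇒n3 (fail-walked)
[35] read 'b'  n3⇒n3 (fail-walked)
[36] read 'b'  n3⇒n3 (fail-walked)
[37] read 'c'  n3⇒n4
[38] read 'b'  n4⇒n5  emit P1@[35:38],P3@[36:38]

Result: [[4,1],[4,3],[6,0],[10,1],[10,3],[14,1],[14,3],[15,0],[16,0],[17,0],[20,3],[22,0],[23,0],[24,0],[28,1],[28,3],[30,0],[33,3],[38,1],[38,3]]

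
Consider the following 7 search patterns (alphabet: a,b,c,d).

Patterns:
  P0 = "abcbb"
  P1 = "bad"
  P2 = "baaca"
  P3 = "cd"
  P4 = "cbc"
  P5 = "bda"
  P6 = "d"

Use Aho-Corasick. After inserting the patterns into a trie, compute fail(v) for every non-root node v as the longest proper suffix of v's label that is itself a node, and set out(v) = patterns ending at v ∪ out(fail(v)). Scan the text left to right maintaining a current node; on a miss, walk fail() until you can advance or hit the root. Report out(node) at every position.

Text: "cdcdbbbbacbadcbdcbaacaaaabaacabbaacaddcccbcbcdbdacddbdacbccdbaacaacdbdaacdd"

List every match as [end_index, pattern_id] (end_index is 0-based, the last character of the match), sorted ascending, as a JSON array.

Build automaton:
Trie nodes:
  n0 'ε': a→1 b→6 c→12 d→18
  n1 'a': b→2
  n2 'ab': c→3
  n3 'abc': b→4
  n4 'abcb': b→5
  n5 'abcbb': ·  ←P0
  n6 'b': a→7 d→16
  n7 'ba': a→9 d→8
  n8 'bad': ·  ←P1
  n9 'baa': c→10
  n10 'baac': a→11
  n11 'baaca': ·  ←P2
  n12 'c': b→14 d→13
  n13 'cd': ·  ←P3
  n14 'cb': c→15
  n15 'cbc': ·  ←P4
  n16 'bd': a→17
  n17 'bda': ·  ←P5
  n18 'd': ·  ←P6

BFS fail/out derivation:
  n1('a'): parent n0 fail=0; on 'a' 0 → fail=0;  out ∅∪∅=∅
  n6('b'): parent n0 fail=0; on 'b' 0 → fail=0;  out ∅∪∅=∅
  n12('c'): parent n0 fail=0; on 'c' 0 → fail=0;  out ∅∪∅=∅
  n18('d'): parent n0 fail=0; on 'd' 0 → fail=0;  out {6}∪∅={6}
  n2('ab'): parent n1 fail=0; on 'b' 0 → fail=6;  out ∅∪∅=∅
  n7('ba'): parent n6 fail=0; on 'a' 0 → fail=1;  out ∅∪∅=∅
  n13('cd'): parent n12 fail=0; on 'd' 0 → fail=18;  out {3}∪{6}={3,6}
  n14('cb'): parent n12 fail=0; on 'b' 0 → fail=6;  out ∅∪∅=∅
  n16('bd'): parent n6 fail=0; on 'd' 0 → fail=18;  out ∅∪{6}={6}
  n3('abc'): parent n2 fail=6; on 'c' 6→0 → fail=12;  out ∅∪∅=∅
  n8('bad'): parent n7 fail=1; on 'd' 1→0 → fail=18;  out {1}∪{6}={1,6}
  n9('baa'): parent n7 fail=1; on 'a' 1→0 → fail=1;  out ∅∪∅=∅
  n15('cbc'): parent n14 fail=6; on 'c' 6→0 → fail=12;  out {4}∪∅={4}
  n17('bda'): parent n16 fail=18; on 'a' 18→0 → fail=1;  out {5}∪∅={5}
  n4('abcb'): parent n3 fail=12; on 'b' 12 → fail=14;  out ∅∪∅=∅
  n10('baac'): parent n9 fail=1; on 'c' 1→0 → fail=12;  out ∅∪∅=∅
  n5('abcbb'): parent n4 fail=14; on 'b' 14→6→0 → fail=6;  out {0}∪∅={0}
  n11('baaca'): parent n10 fail=12; on 'a' 12→0 → fail=1;  out {2}∪∅={2}

Run:
[0] read 'c'  n0⇒n12
[1] read 'd'  n12⇒n13  ** P3@[0:1],P6@[1:1]
[2] read 'c'  n13⇒n12 ·f
[3] read 'd'  n12⇒n13  ** P3@[2:3],P6@[3:3]
[4] read 'b'  n13⇒n6 ·f
[5] read 'b'  n6⇒n6 ·f
[6] read 'b'  n6⇒n6 ·f
[7] read 'b'  n6⇒n6 ·f
[8] read 'a'  n6⇒n7
[9] read 'c'  n7⇒n12 ·f
[10] read 'b'  n12⇒n14
[11] read 'a'  n14⇒n7 ·f
[12] read 'd'  n7⇒n8  ** P1@[10:12],P6@[12:12]
[13] read 'c'  n8⇒n12 ·f
[14] read 'b'  n12⇒n14
[15] read 'd'  n14⇒n16 ·f  ** P6@[15:15]
[16] read 'c'  n16⇒n12 ·f
[17] read 'b'  n12⇒n14
[18] read 'a'  n14⇒n7 ·f
[19] read 'a'  n7⇒n9
[20] read 'c'  n9⇒n10
[21] read 'a'  n10⇒n11  ** P2@[17:21]
[22] read 'a'  n11⇒n1 ·f
[23] read 'a'  n1⇒n1 ·f
[24] read 'a'  n1⇒n1 ·f
[25] read 'b'  n1⇒n2
[26] read 'a'  n2⇒n7 ·f
[27] read 'a'  n7⇒n9
[28] read 'c'  n9⇒n10
[29] read 'a'  n10⇒n11  ** P2@[25:29]
[30] read 'b'  n11⇒n2 ·f
[31] read 'b'  n2⇒n6 ·f
[32] read 'a'  n6⇒n7
[33] read 'a'  n7⇒n9
[34] read 'c'  n9⇒n10
[35] read 'a'  n10⇒n11  ** P2@[31:35]
[36] read 'd'  n11⇒n18 ·f  ** P6@[36:36]
[37] read 'd'  n18⇒n18 ·f  ** P6@[37:37]
[38] read 'c'  n18⇒n12 ·f
[39] read 'c'  n12⇒n12 ·f
[40] read 'c'  n12⇒n12 ·f
[41] read 'b'  n12⇒n14
[42] read 'c'  n14⇒n15  ** P4@[40:42]
[43] read 'b'  n15⇒n14 ·f
[44] read 'c'  n14⇒n15  ** P4@[42:44]
[45] read 'd'  n15⇒n13 ·f  ** P3@[44:45],P6@[45:45]
[46] read 'b'  n13⇒n6 ·f
[47] read 'd'  n6⇒n16  ** P6@[47:47]
[48] read 'a'  n16⇒n17  ** P5@[46:48]
[49] read 'c'  n17⇒n12 ·f
[50] read 'd'  n12⇒n13  ** P3@[49:50],P6@[50:50]
[51] read 'd'  n13⇒n18 ·f  ** P6@[51:51]
[52] read 'b'  n18⇒n6 ·f
[53] read 'd'  n6⇒n16  ** P6@[53:53]
[54] read 'a'  n16⇒n17  ** P5@[52:54]
[55] read 'c'  n17⇒n12 ·f
[56] read 'b'  n12⇒n14
[57] read 'c'  n14⇒n15  ** P4@[55:57]
[58] read 'c'  n15⇒n12 ·f
[59] read 'd'  n12⇒n13  ** P3@[58:59],P6@[59:59]
[60] read 'b'  n13⇒n6 ·f
[61] read 'a'  n6⇒n7
[62] read 'a'  n7⇒n9
[63] read 'c'  n9⇒n10
[64] read 'a'  n10⇒n11  ** P2@[60:64]
[65] read 'a'  n11⇒n1 ·f
[66] read 'c'  n1⇒n12 ·f
[67] read 'd'  n12⇒n13  ** P3@[66:67],P6@[67:67]
[68] read 'b'  n13⇒n6 ·f
[69] read 'd'  n6⇒n16  ** P6@[69:69]
[70] read 'a'  n16⇒n17  ** P5@[68:70]
[71] read 'a'  n17⇒n1 ·f
[72] read 'c'  n1⇒n12 ·f
[73] read 'd'  n12⇒n13  ** P3@[72:73],P6@[73:73]
[74] read 'd'  n13⇒n18 ·f  ** P6@[74:74]

Matches: [[1,3],[1,6],[3,3],[3,6],[12,1],[12,6],[15,6],[21,2],[29,2],[35,2],[36,6],[37,6],[42,4],[44,4],[45,3],[45,6],[47,6],[48,5],[50,3],[50,6],[51,6],[53,6],[54,5],[57,4],[59,3],[59,6],[64,2],[67,3],[67,6],[69,6],[70,5],[73,3],[73,6],[74,6]]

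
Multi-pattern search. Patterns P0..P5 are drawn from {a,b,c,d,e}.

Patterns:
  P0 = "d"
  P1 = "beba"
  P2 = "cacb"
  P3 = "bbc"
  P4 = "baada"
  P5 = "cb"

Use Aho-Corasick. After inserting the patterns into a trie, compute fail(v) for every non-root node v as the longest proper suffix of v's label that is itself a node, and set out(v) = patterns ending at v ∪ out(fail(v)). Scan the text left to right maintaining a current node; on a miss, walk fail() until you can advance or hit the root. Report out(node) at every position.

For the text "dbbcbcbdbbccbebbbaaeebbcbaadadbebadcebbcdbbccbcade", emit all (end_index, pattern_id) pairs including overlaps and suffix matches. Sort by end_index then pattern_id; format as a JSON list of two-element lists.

Build automaton:
Trie (insert patterns):
  0='ε' goto b→2 c→6 d→1
  1='d' goto ·  ←P0
  2='b' goto a→12 b→10 e→3
  3='be' goto b→4
  4='beb' goto a→5
  5='beba' goto ·  ←P1
  6='c' goto a→7 b→16
  7='ca' goto c→8
  8='cac' goto b→9
  9='cacb' goto ·  ←P2
  10='bb' goto c→11
  11='bbc' goto ·  ←P3
  12='ba' goto a→13
  13='baa' goto d→14
  14='baad' goto a→15
  15='baada' goto ·  ←P4
  16='cb' goto ·  ←P5

BFS fail/out derivation:
  n1('d'): parent n0 fail=0; on 'd' 0 → fail=0;  out {0}∪∅={0}
  n2('b'): parent n0 fail=0; on 'b' 0 → fail=0;  out ∅∪∅=∅
  n6('c'): parent n0 fail=0; on 'c' 0 → fail=0;  out ∅∪∅=∅
  n3('be'): parent n2 fail=0; on 'e' 0 → fail=0;  out ∅∪∅=∅
  n7('ca'): parent n6 fail=0; on 'a' 0 → fail=0;  out ∅∪∅=∅
  n10('bb'): parent n2 fail=0; on 'b' 0 → fail=2;  out ∅∪∅=∅
  n12('ba'): parent n2 fail=0; on 'a' 0 → fail=0;  out ∅∪∅=∅
  n16('cb'): parent n6 fail=0; on 'b' 0 → fail=2;  out {5}∪∅={5}
  n4('beb'): parent n3 fail=0; on 'b' 0 → fail=2;  out ∅∪∅=∅
  n8('cac'): parent n7 fail=0; on 'c' 0 → fail=6;  out ∅∪∅=∅
  n11('bbc'): parent n10 fail=2; on 'c' 2→0 → fail=6;  out {3}∪∅={3}
  n13('baa'): parent n12 fail=0; on 'a' 0 → fail=0;  out ∅∪∅=∅
  n5('beba'): parent n4 fail=2; on 'a' 2 → fail=12;  out {1}∪∅={1}
  n9('cacb'): parent n8 fail=6; on 'b' 6 → fail=16;  out {2}∪{5}={2,5}
  n14('baad'): parent n13 fail=0; on 'd' 0 → fail=1;  out ∅∪{0}={0}
  n15('baada'): parent n14 fail=1; on 'a' 1→0 → fail=0;  out {4}∪∅={4}

Run:
[0] read 'd'  n0⇒n1  ** P0@[0:0]
[1] read 'b'  n1⇒n2 (via fail)
[2] read 'b'  n2⇒n10
[3] read 'c'  n10⇒n11  ** P3@[1:3]
[4] read 'b'  n11⇒n16 (via fail)  ** P5@[3:4]
[5] read 'c'  n16⇒n6 (via fail)
[6] read 'b'  n6⇒n16  ** P5@[5:6]
[7] read 'd'  n16⇒n1 (via fail)  ** P0@[7:7]
[8] read 'b'  n1⇒n2 (via fail)
[9] read 'b'  n2⇒n10
[10] read 'c'  n10⇒n11  ** P3@[8:10]
[11] read 'c'  n11⇒n6 (via fail)
[12] read 'b'  n6⇒n16  ** P5@[11:12]
[13] read 'e'  n16⇒n3 (via fail)
[14] read 'b'  n3⇒n4
[15] read 'b'  n4⇒n10 (via fail)
[16] read 'b'  n10⇒n10 (via fail)
[17] read 'a'  n10⇒n12 (via fail)
[18] read 'a'  n12⇒n13
[19] read 'e'  n13⇒n0 (via fail)
[20] read 'e'  n0⇒n0
[21] read 'b'  n0⇒n2
[22] read 'b'  n2⇒n10
[23] read 'c'  n10⇒n11  ** P3@[21:23]
[24] read 'b'  n11⇒n16 (via fail)  ** P5@[23:24]
[25] read 'a'  n16⇒n12 (via fail)
[26] read 'a'  n12⇒n13
[27] read 'd'  n13⇒n14  ** P0@[27:27]
[28] read 'a'  n14⇒n15  ** P4@[24:28]
[29] read 'd'  n15⇒n1 (via fail)  ** P0@[29:29]
[30] read 'b'  n1⇒n2 (via fail)
[31] read 'e'  n2⇒n3
[32] read 'b'  n3⇒n4
[33] read 'a'  n4⇒n5  ** P1@[30:33]
[34] read 'd'  n5⇒n1 (via fail)  ** P0@[34:34]
[35] read 'c'  n1⇒n6 (via fail)
[36] read 'e'  n6⇒n0 (via fail)
[37] read 'b'  n0⇒n2
[38] read 'b'  n2⇒n10
[39] read 'c'  n10⇒n11  ** P3@[37:39]
[40] read 'd'  n11⇒n1 (via fail)  ** P0@[40:40]
[41] read 'b'  n1⇒n2 (via fail)
[42] read 'b'  n2⇒n10
[43] read 'c'  n10⇒n11  ** P3@[41:43]
[44] read 'c'  n11⇒n6 (via fail)
[45] read 'b'  n6⇒n16  ** P5@[44:45]
[46] read 'c'  n16⇒n6 (via fail)
[47] read 'a'  n6⇒n7
[48] read 'd'  n7⇒n1 (via fail)  ** P0@[48:48]
[49] read 'e'  n1⇒n0 (via fail)

Matches: [[0,0],[3,3],[4,5],[6,5],[7,0],[10,3],[12,5],[23,3],[24,5],[27,0],[28,4],[29,0],[33,1],[34,0],[39,3],[40,0],[43,3],[45,5],[48,0]]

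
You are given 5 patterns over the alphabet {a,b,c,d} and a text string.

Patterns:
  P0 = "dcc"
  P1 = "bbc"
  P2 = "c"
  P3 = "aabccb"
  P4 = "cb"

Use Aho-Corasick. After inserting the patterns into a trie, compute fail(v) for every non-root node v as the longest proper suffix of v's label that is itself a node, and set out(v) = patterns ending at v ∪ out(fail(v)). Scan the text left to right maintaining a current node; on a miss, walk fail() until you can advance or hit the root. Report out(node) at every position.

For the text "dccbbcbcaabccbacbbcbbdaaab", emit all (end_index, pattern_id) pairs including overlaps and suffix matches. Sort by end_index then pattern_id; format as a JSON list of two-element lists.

Build automaton:
Trie (insert patterns):
  n0 'ε': a→8 b→4 c→7 d→1
  n1 'd': c→2
  n2 'dc': c→3
  n3 'dcc': ·  [P0 ends]
  n4 'b': b→5
  n5 'bb': c→6
  n6 'bbc': ·  [P1 ends]
  n7 'c': b→14  [P2 ends]
  n8 'a': a→9
  n9 'aa': b→10
  n10 'aab': c→11
  n11 'aabc': c→12
  n12 'aabcc': b→13
  n13 'aabccb': ·  [P3 ends]
  n14 'cb': ·  [P4 ends]

Failure links (BFS by depth):
  fail(1) 'd': from fail(0)=0 chase 'd': 0 ⇒ 0;  out=∅∪out(0)=∅
  fail(4) 'b': from fail(0)=0 chase 'b': 0 ⇒ 0;  out=∅∪out(0)=∅
  fail(7) 'c': from fail(0)=0 chase 'c': 0 ⇒ 0;  out={2}∪out(0)={2}
  fail(8) 'a': from fail(0)=0 chase 'a': 0 ⇒ 0;  out=∅∪out(0)=∅
  fail(2) 'dc': from fail(1)=0 chase 'c': 0 ⇒ 7;  out=∅∪out(7)={2}
  fail(5) 'bb': from fail(4)=0 chase 'b': 0 ⇒ 4;  out=∅∪out(4)=∅
  fail(9) 'aa': from fail(8)=0 chase 'a': 0 ⇒ 8;  out=∅∪out(8)=∅
  fail(14) 'cb': from fail(7)=0 chase 'b': 0 ⇒ 4;  out={4}∪out(4)={4}
  fail(3) 'dcc': from fail(2)=7 chase 'c': 7→0 ⇒ 7;  out={0}∪out(7)={0,2}
  fail(6) 'bbc': from fail(5)=4 chase 'c': 4→0 ⇒ 7;  out={1}∪out(7)={1,2}
  fail(10) 'aab': from fail(9)=8 chase 'b': 8→0 ⇒ 4;  out=∅∪out(4)=∅
  fail(11) 'aabc': from fail(10)=4 chase 'c': 4→0 ⇒ 7;  out=∅∪out(7)={2}
  fail(12) 'aabcc': from fail(11)=7 chase 'c': 7→0 ⇒ 7;  out=∅∪out(7)={2}
  fail(13) 'aabccb': from fail(12)=7 chase 'b': 7 ⇒ 14;  out={3}∪out(14)={3,4}

Text stream:
pos 0 'd': at 1
pos 1 'c': at 2  ** P2@[1:1]
pos 2 'c': at 3  ** P0@[0:2],P2@[2:2]
pos 3 'b': at 14 (via fail)  ** P4@[2:3]
pos 4 'b': at 5 (via fail)
pos 5 'c': at 6  ** P1@[3:5],P2@[5:5]
pos 6 'b': at 14 (via fail)  ** P4@[5:6]
pos 7 'c': at 7 (via fail)  ** P2@[7:7]
pos 8 'a': at 8 (via fail)
pos 9 'a': at 9
pos 10 'b': at 10
pos 11 'c': at 11  ** P2@[11:11]
pos 12 'c': at 12  ** P2@[12:12]
pos 13 'b': at 13  ** P3@[8:13],P4@[12:13]
pos 14 'a': at 8 (via fail)
pos 15 'c': at 7 (via fail)  ** P2@[15:15]
pos 16 'b': at 14  ** P4@[15:16]
pos 17 'b': at 5 (via fail)
pos 18 'c': at 6  ** P1@[16:18],P2@[18:18]
pos 19 'b': at 14 (via fail)  ** P4@[18:19]
pos 20 'b': at 5 (via fail)
pos 21 'd': at 1 (via fail)
pos 22 'a': at 8 (via fail)
pos 23 'a': at 9
pos 24 'a': at 9 (via fail)
pos 25 'b': at 10

All matches (sorted): [[1,2],[2,0],[2,2],[3,4],[5,1],[5,2],[6,4],[7,2],[11,2],[12,2],[13,3],[13,4],[15,2],[16,4],[18,1],[18,2],[19,4]]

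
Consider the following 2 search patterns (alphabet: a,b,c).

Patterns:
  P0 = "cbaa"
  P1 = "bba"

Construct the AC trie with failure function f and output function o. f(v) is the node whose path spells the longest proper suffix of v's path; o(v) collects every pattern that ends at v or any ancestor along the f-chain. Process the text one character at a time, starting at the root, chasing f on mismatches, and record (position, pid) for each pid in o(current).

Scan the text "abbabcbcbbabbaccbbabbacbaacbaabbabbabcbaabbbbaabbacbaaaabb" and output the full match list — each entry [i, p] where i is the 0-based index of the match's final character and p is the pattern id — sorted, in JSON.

Build:
Trie (insert patterns):
  n0 'ε': b→5 c→1
  n1 'c': b→2
  n2 'cb': a→3
  n3 'cba': a→4
  n4 'cbaa': ·  ←P0
  n5 'b': b→6
  n6 'bb': a→7
  n7 'bba': ·  ←P1

BFS fail/out derivation:
  n1('c'): parent n0 fail=0; on 'c' 0 → fail=0;  out ∅∪∅=∅
  n5('b'): parent n0 fail=0; on 'b' 0 → fail=0;  out ∅∪∅=∅
  n2('cb'): parent n1 fail=0; on 'b' 0 → fail=5;  out ∅∪∅=∅
  n6('bb'): parent n5 fail=0; on 'b' 0 → fail=5;  out ∅∪∅=∅
  n3('cba'): parent n2 fail=5; on 'a' 5→0 → fail=0;  out ∅∪∅=∅
  n7('bba'): parent n6 fail=5; on 'a' 5→0 → fail=0;  out {1}∪∅={1}
  n4('cbaa'): parent n3 fail=0; on 'a' 0 → fail=0;  out {0}∪∅={0}

Run:
i=0 'a': node 0→0
i=1 'b': node 0→5
i=2 'b': node 5→6
i=3 'a': node 6→7  ** P1@[1:3]
i=4 'b': node 7→5 ·f
i=5 'c': node 5→1 ·f
i=6 'b': node 1→2
i=7 'c': node 2→1 ·f
i=8 'b': node 1→2
i=9 'b': node 2→6 ·f
i=10 'a': node 6→7  ** P1@[8:10]
i=11 'b': node 7→5 ·f
i=12 'b': node 5→6
i=13 'a': node 6→7  ** P1@[11:13]
i=14 'c': node 7→1 ·f
i=15 'c': node 1→1 ·f
i=16 'b': node 1→2
i=17 'b': node 2→6 ·f
i=18 'a': node 6→7  ** P1@[16:18]
i=19 'b': node 7→5 ·f
i=20 'b': node 5→6
i=21 'a': node 6→7  ** P1@[19:21]
i=22 'c': node 7→1 ·f
i=23 'b': node 1→2
i=24 'a': node 2→3
i=25 'a': node 3→4  ** P0@[22:25]
i=26 'c': node 4→1 ·f
i=27 'b': node 1→2
i=28 'a': node 2→3
i=29 'a': node 3→4  ** P0@[26:29]
i=30 'b': node 4→5 ·f
i=31 'b': node 5→6
i=32 'a': node 6→7  ** P1@[30:32]
i=33 'b': node 7→5 ·f
i=34 'b': node 5→6
i=35 'a': node 6→7  ** P1@[33:35]
i=36 'b': node 7→5 ·f
i=37 'c': node 5→1 ·f
i=38 'b': node 1→2
i=39 'a': node 2→3
i=40 'a': node 3→4  ** P0@[37:40]
i=41 'b': node 4→5 ·f
i=42 'b': node 5→6
i=43 'b': node 6→6 ·f
i=44 'b': node 6→6 ·f
i=45 'a': node 6→7  ** P1@[43:45]
i=46 'a': node 7→0 ·f
i=47 'b': node 0→5
i=48 'b': node 5→6
i=49 'a': node 6→7  ** P1@[47:49]
i=50 'c': node 7→1 ·f
i=51 'b': node 1→2
i=52 'a': node 2→3
i=53 'a': node 3→4  ** P0@[50:53]
i=54 'a': node 4→0 ·f
i=55 'a': node 0→0
i=56 'b': node 0→5
i=57 'b': node 5→6

Matches: [[3,1],[10,1],[13,1],[18,1],[21,1],[25,0],[29,0],[32,1],[35,1],[40,0],[45,1],[49,1],[53,0]]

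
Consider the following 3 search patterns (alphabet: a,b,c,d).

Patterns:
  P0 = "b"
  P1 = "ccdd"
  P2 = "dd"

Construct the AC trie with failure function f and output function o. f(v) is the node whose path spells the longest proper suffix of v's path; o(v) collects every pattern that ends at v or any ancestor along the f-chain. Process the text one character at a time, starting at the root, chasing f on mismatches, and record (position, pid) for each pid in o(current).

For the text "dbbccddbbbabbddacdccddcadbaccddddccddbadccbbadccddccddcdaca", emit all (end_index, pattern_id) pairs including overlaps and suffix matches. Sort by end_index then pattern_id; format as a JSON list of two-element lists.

Build:
Trie (insert patterns):
  n0 'ε': b→1 c→2 d→6
  n1 'b': ·  ←P0
  n2 'c': c→3
  n3 'cc': d→4
  n4 'ccd': d→5
  n5 'ccdd': ·  ←P1
  n6 'd': d→7
  n7 'dd': ·  ←P2

Failure links (BFS by depth):
  fail(1) 'b': from fail(0)=0 chase 'b': 0 ⇒ 0;  out={0}∪out(0)={0}
  fail(2) 'c': from fail(0)=0 chase 'c': 0 ⇒ 0;  out=∅∪out(0)=∅
  fail(6) 'd': from fail(0)=0 chase 'd': 0 ⇒ 0;  out=∅∪out(0)=∅
  fail(3) 'cc': from fail(2)=0 chase 'c': 0 ⇒ 2;  out=∅∪out(2)=∅
  fail(7) 'dd': from fail(6)=0 chase 'd': 0 ⇒ 6;  out={2}∪out(6)={2}
  fail(4) 'ccd': from fail(3)=2 chase 'd': 2→0 ⇒ 6;  out=∅∪out(6)=∅
  fail(5) 'ccdd': from fail(4)=6 chase 'd': 6 ⇒ 7;  out={1}∪out(7)={1,2}

Text stream:
i=0 'd': node 0→6
i=1 'b': node 6→1 ·f  emit P0@[1:1]
i=2 'b': node 1→1 ·f  emit P0@[2:2]
i=3 'c': node 1→2 ·f
i=4 'c': node 2→3
i=5 'd': node 3→4
i=6 'd': node 4→5  emit P1@[3:6],P2@[5:6]
i=7 'b': node 5→1 ·f  emit P0@[7:7]
i=8 'b': node 1→1 ·f  emit P0@[8:8]
i=9 'b': node 1→1 ·f  emit P0@[9:9]
i=10 'a': node 1→0 ·f
i=11 'b': node 0→1  emit P0@[11:11]
i=12 'b': node 1→1 ·f  emit P0@[12:12]
i=13 'd': node 1→6 ·f
i=14 'd': node 6→7  emit P2@[13:14]
i=15 'a': node 7→0 ·f
i=16 'c': node 0→2
i=17 'd': node 2→6 ·f
i=18 'c': node 6→2 ·f
i=19 'c': node 2→3
i=20 'd': node 3→4
i=21 'd': node 4→5  emit P1@[18:21],P2@[20:21]
i=22 'c': node 5→2 ·f
i=23 'a': node 2→0 ·f
i=24 'd': node 0→6
i=25 'b': node 6→1 ·f  emit P0@[25:25]
i=26 'a': node 1→0 ·f
i=27 'c': node 0→2
i=28 'c': node 2→3
i=29 'd': node 3→4
i=30 'd': node 4→5  emit P1@[27:30],P2@[29:30]
i=31 'd': node 5→7 ·f  emit P2@[30:31]
i=32 'd': node 7→7 ·f  emit P2@[31:32]
i=33 'c': node 7→2 ·f
i=34 'c': node 2→3
i=35 'd': node 3→4
i=36 'd': node 4→5  emit P1@[33:36],P2@[35:36]
i=37 'b': node 5→1 ·f  emit P0@[37:37]
i=38 'a': node 1→0 ·f
i=39 'd': node 0→6
i=40 'c': node 6→2 ·f
i=41 'c': node 2→3
i=42 'b': node 3→1 ·f  emit P0@[42:42]
i=43 'b': node 1→1 ·f  emit P0@[43:43]
i=44 'a': node 1→0 ·f
i=45 'd': node 0→6
i=46 'c': node 6→2 ·f
i=47 'c': node 2→3
i=48 'd': node 3→4
i=49 'd': node 4→5  emit P1@[46:49],P2@[48:49]
i=50 'c': node 5→2 ·f
i=51 'c': node 2→3
i=52 'd': node 3→4
i=53 'd': node 4→5  emit P1@[50:53],P2@[52:53]
i=54 'c': node 5→2 ·f
i=55 'd': node 2→6 ·f
i=56 'a': node 6→0 ·f
i=57 'c': node 0→2
i=58 'a': node 2→0 ·f

Result: [[1,0],[2,0],[6,1],[6,2],[7,0],[8,0],[9,0],[11,0],[12,0],[14,2],[21,1],[21,2],[25,0],[30,1],[30,2],[31,2],[32,2],[36,1],[36,2],[37,0],[42,0],[43,0],[49,1],[49,2],[53,1],[53,2]]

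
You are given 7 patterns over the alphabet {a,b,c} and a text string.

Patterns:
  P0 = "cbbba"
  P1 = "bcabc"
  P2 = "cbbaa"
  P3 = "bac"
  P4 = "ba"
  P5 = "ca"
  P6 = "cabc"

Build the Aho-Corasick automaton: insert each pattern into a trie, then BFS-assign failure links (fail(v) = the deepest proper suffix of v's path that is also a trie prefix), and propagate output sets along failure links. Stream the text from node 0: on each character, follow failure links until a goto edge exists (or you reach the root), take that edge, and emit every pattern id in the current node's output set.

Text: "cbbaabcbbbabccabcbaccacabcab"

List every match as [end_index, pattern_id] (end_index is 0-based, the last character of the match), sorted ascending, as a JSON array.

Build automaton:
Trie nodes:
  0='ε' goto b→6 c→1
  1='c' goto a→15 b→2
  2='cb' goto b→3
  3='cbb' goto a→11 b→4
  4='cbbb' goto a→5
  5='cbbba' goto ·  ←P0
  6='b' goto a→13 c→7
  7='bc' goto a→8
  8='bca' goto b→9
  9='bcab' goto c→10
  10='bcabc' goto ·  ←P1
  11='cbba' goto a→12
  12='cbbaa' goto ·  ←P2
  13='ba' goto c→14  ←P4
  14='bac' goto ·  ←P3
  15='ca' goto b→16  ←P5
  16='cab' goto c→17
  17='cabc' goto ·  ←P6

BFS fail/out derivation:
  fail(1) 'c': from fail(0)=0 chase 'c': 0 ⇒ 0;  out=∅∪out(0)=∅
  fail(6) 'b': from fail(0)=0 chase 'b': 0 ⇒ 0;  out=∅∪out(0)=∅
  fail(2) 'cb': from fail(1)=0 chase 'b': 0 ⇒ 6;  out=∅∪out(6)=∅
  fail(7) 'bc': from fail(6)=0 chase 'c': 0 ⇒ 1;  out=∅∪out(1)=∅
  fail(13) 'ba': from fail(6)=0 chase 'a': 0 ⇒ 0;  out={4}∪out(0)={4}
  fail(15) 'ca': from fail(1)=0 chase 'a': 0 ⇒ 0;  out={5}∪out(0)={5}
  fail(3) 'cbb': from fail(2)=6 chase 'b': 6→0 ⇒ 6;  out=∅∪out(6)=∅
  fail(8) 'bca': from fail(7)=1 chase 'a': 1 ⇒ 15;  out=∅∪out(15)={5}
  fail(14) 'bac': from fail(13)=0 chase 'c': 0 ⇒ 1;  out={3}∪out(1)={3}
  fail(16) 'cab': from fail(15)=0 chase 'b': 0 ⇒ 6;  out=∅∪out(6)=∅
  fail(4) 'cbbb': from fail(3)=6 chase 'b': 6→0 ⇒ 6;  out=∅∪out(6)=∅
  fail(9) 'bcab': from fail(8)=15 chase 'b': 15 ⇒ 16;  out=∅∪out(16)=∅
  fail(11) 'cbba': from fail(3)=6 chase 'a': 6 ⇒ 13;  out=∅∪out(13)={4}
  fail(17) 'cabc': from fail(16)=6 chase 'c': 6 ⇒ 7;  out={6}∪out(7)={6}
  fail(5) 'cbbba': from fail(4)=6 chase 'a': 6 ⇒ 13;  out={0}∪out(13)={0,4}
  fail(10) 'bcabc': from fail(9)=16 chase 'c': 16 ⇒ 17;  out={1}∪out(17)={1,6}
  fail(12) 'cbbaa': from fail(11)=13 chase 'a': 13→0 ⇒ 0;  out={2}∪out(0)={2}

Text stream:
pos 0 'c': at 1
pos 1 'b': at 2
pos 2 'b': at 3
pos 3 'a': at 11  emit P4@[2:3]
pos 4 'a': at 12  emit P2@[0:4]
pos 5 'b': at 6 ·f
pos 6 'c': at 7
pos 7 'b': at 2 ·f
pos 8 'b': at 3
pos 9 'b': at 4
pos 10 'a': at 5  emit P0@[6:10],P4@[9:10]
pos 11 'b': at 6 ·f
pos 12 'c': at 7
pos 13 'c': at 1 ·f
pos 14 'a': at 15  emit P5@[13:14]
pos 15 'b': at 16
pos 16 'c': at 17  emit P6@[13:16]
pos 17 'b': at 2 ·f
pos 18 'a': at 13 ·f  emit P4@[17:18]
pos 19 'c': at 14  emit P3@[17:19]
pos 20 'c': at 1 ·f
pos 21 'a': at 15  emit P5@[20:21]
pos 22 'c': at 1 ·f
pos 23 'a': at 15  emit P5@[22:23]
pos 24 'b': at 16
pos 25 'c': at 17  emit P6@[22:25]
pos 26 'a': at 8 ·f  emit P5@[25:26]
pos 27 'b': at 9

All matches (sorted): [[3,4],[4,2],[10,0],[10,4],[14,5],[16,6],[18,4],[19,3],[21,5],[23,5],[25,6],[26,5]]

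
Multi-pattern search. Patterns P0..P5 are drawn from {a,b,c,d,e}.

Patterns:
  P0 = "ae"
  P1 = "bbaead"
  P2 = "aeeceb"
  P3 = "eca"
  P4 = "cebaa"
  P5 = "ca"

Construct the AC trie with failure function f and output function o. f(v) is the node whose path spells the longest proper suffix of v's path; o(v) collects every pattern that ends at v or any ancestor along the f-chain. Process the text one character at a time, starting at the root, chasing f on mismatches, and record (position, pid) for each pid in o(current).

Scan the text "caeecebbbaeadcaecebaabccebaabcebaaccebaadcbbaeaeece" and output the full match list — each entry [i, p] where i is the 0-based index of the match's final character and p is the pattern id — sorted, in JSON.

Build:
Trie nodes:
  0='ε' goto a→1 b→3 c→16 e→13
  1='a' goto e→2
  2='ae' goto e→9  [P0 ends]
  3='b' goto b→4
  4='bb' goto a→5
  5='bba' goto e→6
  6='bbae' goto a→7
  7='bbaea' goto d→8
  8='bbaead' goto ·  [P1 ends]
  9='aee' goto c→10
  10='aeec' goto e→11
  11='aeece' goto b→12
  12='aeeceb' goto ·  [P2 ends]
  13='e' goto c→14
  14='ec' goto a→15
  15='eca' goto ·  [P3 ends]
  16='c' goto a→21 e→17
  17='ce' goto b→18
  18='ceb' goto a→19
  19='ceba' goto a→20
  20='cebaa' goto ·  [P4 ends]
  21='ca' goto ·  [P5 ends]

BFS fail/out derivation:
  n1('a'): parent n0 fail=0; on 'a' 0 → fail=0;  out ∅∪∅=∅
  n3('b'): parent n0 fail=0; on 'b' 0 → fail=0;  out ∅∪∅=∅
  n13('e'): parent n0 fail=0; on 'e' 0 → fail=0;  out ∅∪∅=∅
  n16('c'): parent n0 fail=0; on 'c' 0 → fail=0;  out ∅∪∅=∅
  n2('ae'): parent n1 fail=0; on 'e' 0 → fail=13;  out {0}∪∅={0}
  n4('bb'): parent n3 fail=0; on 'b' 0 → fail=3;  out ∅∪∅=∅
  n14('ec'): parent n13 fail=0; on 'c' 0 → fail=16;  out ∅∪∅=∅
  n17('ce'): parent n16 fail=0; on 'e' 0 → fail=13;  out ∅∪∅=∅
  n21('ca'): parent n16 fail=0; on 'a' 0 → fail=1;  out {5}∪∅={5}
  n5('bba'): parent n4 fail=3; on 'a' 3→0 → fail=1;  out ∅∪∅=∅
  n9('aee'): parent n2 fail=13; on 'e' 13→0 → fail=13;  out ∅∪∅=∅
  n15('eca'): parent n14 fail=16; on 'a' 16 → fail=21;  out {3}∪{5}={3,5}
  n18('ceb'): parent n17 fail=13; on 'b' 13→0 → fail=3;  out ∅∪∅=∅
  n6('bbae'): parent n5 fail=1; on 'e' 1 → fail=2;  out ∅∪{0}={0}
  n10('aeec'): parent n9 fail=13; on 'c' 13 → fail=14;  out ∅∪∅=∅
  n19('ceba'): parent n18 fail=3; on 'a' 3→0 → fail=1;  out ∅∪∅=∅
  n7('bbaea'): parent n6 fail=2; on 'a' 2→13→0 → fail=1;  out ∅∪∅=∅
  n11('aeece'): parent n10 fail=14; on 'e' 14→16 → fail=17;  out ∅∪∅=∅
  n20('cebaa'): parent n19 fail=1; on 'a' 1→0 → fail=1;  out {4}∪∅={4}
  n8('bbaead'): parent n7 fail=1; on 'd' 1→0 → fail=0;  out {1}∪∅={1}
  n12('aeeceb'): parent n11 fail=17; on 'b' 17 → fail=18;  out {2}∪∅={2}

Text stream:
[0] read 'c'  n0⇒n16
[1] read 'a'  n16⇒n21  ** P5@[0:1]
[2] read 'e'  n21⇒n2 ·f  ** P0@[1:2]
[3] read 'e'  n2⇒n9
[4] read 'c'  n9⇒n10
[5] read 'e'  n10⇒n11
[6] read 'b'  n11⇒n12  ** P2@[1:6]
[7] read 'b'  n12⇒n4 ·f
[8] read 'b'  n4⇒n4 ·f
[9] read 'a'  n4⇒n5
[10] read 'e'  n5⇒n6  ** P0@[9:10]
[11] read 'a'  n6⇒n7
[12] read 'd'  n7⇒n8  ** P1@[7:12]
[13] read 'c'  n8⇒n16 ·f
[14] read 'a'  n16⇒n21  ** P5@[13:14]
[15] read 'e'  n21⇒n2 ·f  ** P0@[14:15]
[16] read 'c'  n2⇒n14 ·f
[17] read 'e'  n14⇒n17 ·f
[18] read 'b'  n17⇒n18
[19] read 'a'  n18⇒n19
[20] read 'a'  n19⇒n20  ** P4@[16:20]
[21] read 'b'  n20⇒n3 ·f
[22] read 'c'  n3⇒n16 ·f
[23] read 'c'  n16⇒n16 ·f
[24] read 'e'  n16⇒n17
[25] read 'b'  n17⇒n18
[26] read 'a'  n18⇒n19
[27] read 'a'  n19⇒n20  ** P4@[23:27]
[28] read 'b'  n20⇒n3 ·f
[29] read 'c'  n3⇒n16 ·f
[30] read 'e'  n16⇒n17
[31] read 'b'  n17⇒n18
[32] read 'a'  n18⇒n19
[33] read 'a'  n19⇒n20  ** P4@[29:33]
[34] read 'c'  n20⇒n16 ·f
[35] read 'c'  n16⇒n16 ·f
[36] read 'e'  n16⇒n17
[37] read 'b'  n17⇒n18
[38] read 'a'  n18⇒n19
[39] read 'a'  n19⇒n20  ** P4@[35:39]
[40] read 'd'  n20⇒n0 ·f
[41] read 'c'  n0⇒n16
[42] read 'b'  n16⇒n3 ·f
[43] read 'b'  n3⇒n4
[44] read 'a'  n4⇒n5
[45] read 'e'  n5⇒n6  ** P0@[44:45]
[46] read 'a'  n6⇒n7
[47] read 'e'  n7⇒n2 ·f  ** P0@[46:47]
[48] read 'e'  n2⇒n9
[49] read 'c'  n9⇒n10
[50] read 'e'  n10⇒n11

Matches: [[1,5],[2,0],[6,2],[10,0],[12,1],[14,5],[15,0],[20,4],[27,4],[33,4],[39,4],[45,0],[47,0]]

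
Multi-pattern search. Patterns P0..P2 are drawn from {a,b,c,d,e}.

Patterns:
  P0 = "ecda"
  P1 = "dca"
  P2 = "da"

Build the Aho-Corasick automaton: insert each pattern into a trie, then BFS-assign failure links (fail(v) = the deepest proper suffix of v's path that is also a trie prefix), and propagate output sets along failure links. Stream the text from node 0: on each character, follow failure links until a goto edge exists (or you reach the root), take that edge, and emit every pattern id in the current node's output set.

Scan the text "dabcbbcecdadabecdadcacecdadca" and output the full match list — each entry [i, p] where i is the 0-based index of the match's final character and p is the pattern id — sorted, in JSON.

Construct AC machine:
Trie (insert patterns):
  0='ε' goto d→5 e→1
  1='e' goto c→2
  2='ec' goto d→3
  3='ecd' goto a→4
  4='ecda' goto ·  ←P0
  5='d' goto a→8 c→6
  6='dc' goto a→7
  7='dca' goto ·  ←P1
  8='da' goto ·  ←P2

Failure links (BFS by depth):
  n1('e'): parent n0 fail=0; on 'e' 0 → fail=0;  out ∅∪∅=∅
  n5('d'): parent n0 fail=0; on 'd' 0 → fail=0;  out ∅∪∅=∅
  n2('ec'): parent n1 fail=0; on 'c' 0 → fail=0;  out ∅∪∅=∅
  n6('dc'): parent n5 fail=0; on 'c' 0 → fail=0;  out ∅∪∅=∅
  n8('da'): parent n5 fail=0; on 'a' 0 → fail=0;  out {2}∪∅={2}
  n3('ecd'): parent n2 fail=0; on 'd' 0 → fail=5;  out ∅∪∅=∅
  n7('dca'): parent n6 fail=0; on 'a' 0 → fail=0;  out {1}∪∅={1}
  n4('ecda'): parent n3 fail=5; on 'a' 5 → fail=8;  out {0}∪{2}={0,2}

Text stream:
[0] read 'd'  n0⇒n5
[1] read 'a'  n5⇒n8  emit P2@[0:1]
[2] read 'b'  n8⇒n0 ·f
[3] read 'c'  n0⇒n0
[4] read 'b'  n0⇒n0
[5] read 'b'  n0⇒n0
[6] read 'c'  n0⇒n0
[7] read 'e'  n0⇒n1
[8] read 'c'  n1⇒n2
[9] read 'd'  n2⇒n3
[10] read 'a'  n3⇒n4  emit P0@[7:10],P2@[9:10]
[11] read 'd'  n4⇒n5 ·f
[12] read 'a'  n5⇒n8  emit P2@[11:12]
[13] read 'b'  n8⇒n0 ·f
[14] read 'e'  n0⇒n1
[15] read 'c'  n1⇒n2
[16] read 'd'  n2⇒n3
[17] read 'a'  n3⇒n4  emit P0@[14:17],P2@[16:17]
[18] read 'd'  n4⇒n5 ·f
[19] read 'c'  n5⇒n6
[20] read 'a'  n6⇒n7  emit P1@[18:20]
[21] read 'c'  n7⇒n0 ·f
[22] read 'e'  n0⇒n1
[23] read 'c'  n1⇒n2
[24] read 'd'  n2⇒n3
[25] read 'a'  n3⇒n4  emit P0@[22:25],P2@[24:25]
[26] read 'd'  n4⇒n5 ·f
[27] read 'c'  n5⇒n6
[28] read 'a'  n6⇒n7  emit P1@[26:28]

All matches (sorted): [[1,2],[10,0],[10,2],[12,2],[17,0],[17,2],[20,1],[25,0],[25,2],[28,1]]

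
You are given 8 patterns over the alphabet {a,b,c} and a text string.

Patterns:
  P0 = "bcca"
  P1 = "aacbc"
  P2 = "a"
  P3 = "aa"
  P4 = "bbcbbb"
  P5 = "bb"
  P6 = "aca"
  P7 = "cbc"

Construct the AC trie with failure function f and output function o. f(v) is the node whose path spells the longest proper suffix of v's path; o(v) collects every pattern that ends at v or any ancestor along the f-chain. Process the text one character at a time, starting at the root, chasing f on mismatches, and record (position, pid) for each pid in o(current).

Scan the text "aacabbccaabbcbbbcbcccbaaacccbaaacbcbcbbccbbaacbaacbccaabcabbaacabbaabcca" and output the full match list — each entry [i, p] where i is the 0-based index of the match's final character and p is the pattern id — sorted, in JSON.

Build automaton:
Trie nodes:
  0='ε' goto a→5 b→1 c→17
  1='b' goto b→10 c→2
  2='bc' goto c→3
  3='bcc' goto a→4
  4='bcca' goto ·  ←P0
  5='a' goto a→6 c→15  ←P2
  6='aa' goto c→7  ←P3
  7='aac' goto b→8
  8='aacb' goto c→9
  9='aacbc' goto ·  ←P1
  10='bb' goto c→11  ←P5
  11='bbc' goto b→12
  12='bbcb' goto b→13
  13='bbcbb' goto b→14
  14='bbcbbb' goto ·  ←P4
  15='ac' goto a→16
  16='aca' goto ·  ←P6
  17='c' goto b→18
  18='cb' goto c→19
  19='cbc' goto ·  ←P7

BFS fail/out derivation:
  fail(1) 'b': from fail(0)=0 chase 'b': 0 ⇒ 0;  out=∅∪out(0)=∅
  fail(5) 'a': from fail(0)=0 chase 'a': 0 ⇒ 0;  out={2}∪out(0)={2}
  fail(17) 'c': from fail(0)=0 chase 'c': 0 ⇒ 0;  out=∅∪out(0)=∅
  fail(2) 'bc': from fail(1)=0 chase 'c': 0 ⇒ 17;  out=∅∪out(17)=∅
  fail(6) 'aa': from fail(5)=0 chase 'a': 0 ⇒ 5;  out={3}∪out(5)={2,3}
  fail(10) 'bb': from fail(1)=0 chase 'b': 0 ⇒ 1;  out={5}∪out(1)={5}
  fail(15) 'ac': from fail(5)=0 chase 'c': 0 ⇒ 17;  out=∅∪out(17)=∅
  fail(18) 'cb': from fail(17)=0 chase 'b': 0 ⇒ 1;  out=∅∪out(1)=∅
  fail(3) 'bcc': from fail(2)=17 chase 'c': 17→0 ⇒ 17;  out=∅∪out(17)=∅
  fail(7) 'aac': from fail(6)=5 chase 'c': 5 ⇒ 15;  out=∅∪out(15)=∅
  fail(11) 'bbc': from fail(10)=1 chase 'c': 1 ⇒ 2;  out=∅∪out(2)=∅
  fail(16) 'aca': from fail(15)=17 chase 'a': 17→0 ⇒ 5;  out={6}∪out(5)={2,6}
  fail(19) 'cbc': from fail(18)=1 chase 'c': 1 ⇒ 2;  out={7}∪out(2)={7}
  fail(4) 'bcca': from fail(3)=17 chase 'a': 17→0 ⇒ 5;  out={0}∪out(5)={0,2}
  fail(8) 'aacb': from fail(7)=15 chase 'b': 15→17 ⇒ 18;  out=∅∪out(18)=∅
  fail(12) 'bbcb': from fail(11)=2 chase 'b': 2→17 ⇒ 18;  out=∅∪out(18)=∅
  fail(9) 'aacbc': from fail(8)=18 chase 'c': 18 ⇒ 19;  out={1}∪out(19)={1,7}
  fail(13) 'bbcbb': from fail(12)=18 chase 'b': 18→1 ⇒ 10;  out=∅∪out(10)={5}
  fail(14) 'bbcbbb': from fail(13)=10 chase 'b': 10→1 ⇒ 10;  out={4}∪out(10)={4,5}

Run:
pos 0 'a': at 5  → match P2@[0:0]
pos 1 'a': at 6  → match P2@[1:1],P3@[0:1]
pos 2 'c': at 7
pos 3 'a': at 16 (fail-walked)  → match P2@[3:3],P6@[1:3]
pos 4 'b': at 1 (fail-walked)
pos 5 'b': at 10  → match P5@[4:5]
pos 6 'c': at 11
pos 7 'c': at 3 (fail-walked)
pos 8 'a': at 4  → match P0@[5:8],P2@[8:8]
pos 9 'a': at 6 (fail-walked)  → match P2@[9:9],P3@[8:9]
pos 10 'b': at 1 (fail-walked)
pos 11 'b': at 10  → match P5@[10:11]
pos 12 'c': at 11
pos 13 'b': at 12
pos 14 'b': at 13  → match P5@[13:14]
pos 15 'b': at 14  → match P4@[10:15],P5@[14:15]
pos 16 'c': at 11 (fail-walked)
pos 17 'b': at 12
pos 18 'c': at 19 (fail-walked)  → match P7@[16:18]
pos 19 'c': at 3 (fail-walked)
pos 20 'c': at 17 (fail-walked)
pos 21 'b': at 18
pos 22 'a': at 5 (fail-walked)  → match P2@[22:22]
pos 23 'a': at 6  → match P2@[23:23],P3@[22:23]
pos 24 'a': at 6 (fail-walked)  → match P2@[24:24],P3@[23:24]
pos 25 'c': at 7
pos 26 'c': at 17 (fail-walked)
pos 27 'c': at 17 (fail-walked)
pos 28 'b': at 18
pos 29 'a': at 5 (fail-walked)  → match P2@[29:29]
pos 30 'a': at 6  → match P2@[30:30],P3@[29:30]
pos 31 'a': at 6 (fail-walked)  → match P2@[31:31],P3@[30:31]
pos 32 'c': at 7
pos 33 'b': at 8
pos 34 'c': at 9  → match P1@[30:34],P7@[32:34]
pos 35 'b': at 18 (fail-walked)
pos 36 'c': at 19  → match P7@[34:36]
pos 37 'b': at 18 (fail-walked)
pos 38 'b': at 10 (fail-walked)  → match P5@[37:38]
pos 39 'c': at 11
pos 40 'c': at 3 (fail-walked)
pos 41 'b': at 18 (fail-walked)
pos 42 'b': at 10 (fail-walked)  → match P5@[41:42]
pos 43 'a': at 5 (fail-walked)  → match P2@[43:43]
pos 44 'a': at 6  → match P2@[44:44],P3@[43:44]
pos 45 'c': at 7
pos 46 'b': at 8
pos 47 'a': at 5 (fail-walked)  → match P2@[47:47]
pos 48 'a': at 6  → match P2@[48:48],P3@[47:48]
pos 49 'c': at 7
pos 50 'b': at 8
pos 51 'c': at 9  → match P1@[47:51],P7@[49:51]
pos 52 'c': at 3 (fail-walked)
pos 53 'a': at 4  → match P0@[50:53],P2@[53:53]
pos 54 'a': at 6 (fail-walked)  → match P2@[54:54],P3@[53:54]
pos 55 'b': at 1 (fail-walked)
pos 56 'c': at 2
pos 57 'a': at 5 (fail-walked)  → match P2@[57:57]
pos 58 'b': at 1 (fail-walked)
pos 59 'b': at 10  → match P5@[58:59]
pos 60 'a': at 5 (fail-walked)  → match P2@[60:60]
pos 61 'a': at 6  → match P2@[61:61],P3@[60:61]
pos 62 'c': at 7
pos 63 'a': at 16 (fail-walked)  → match P2@[63:63],P6@[61:63]
pos 64 'b': at 1 (fail-walked)
pos 65 'b': at 10  → match P5@[64:65]
pos 66 'a': at 5 (fail-walked)  → match P2@[66:66]
pos 67 'a': at 6  → match P2@[67:67],P3@[66:67]
pos 68 'b': at 1 (fail-walked)
pos 69 'c': at 2
pos 70 'c': at 3
pos 71 'a': at 4  → match P0@[68:71],P2@[71:71]

Matches: [[0,2],[1,2],[1,3],[3,2],[3,6],[5,5],[8,0],[8,2],[9,2],[9,3],[11,5],[14,5],[15,4],[15,5],[18,7],[22,2],[23,2],[23,3],[24,2],[24,3],[29,2],[30,2],[30,3],[31,2],[31,3],[34,1],[34,7],[36,7],[38,5],[42,5],[43,2],[44,2],[44,3],[47,2],[48,2],[48,3],[51,1],[51,7],[53,0],[53,2],[54,2],[54,3],[57,2],[59,5],[60,2],[61,2],[61,3],[63,2],[63,6],[65,5],[66,2],[67,2],[67,3],[71,0],[71,2]]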